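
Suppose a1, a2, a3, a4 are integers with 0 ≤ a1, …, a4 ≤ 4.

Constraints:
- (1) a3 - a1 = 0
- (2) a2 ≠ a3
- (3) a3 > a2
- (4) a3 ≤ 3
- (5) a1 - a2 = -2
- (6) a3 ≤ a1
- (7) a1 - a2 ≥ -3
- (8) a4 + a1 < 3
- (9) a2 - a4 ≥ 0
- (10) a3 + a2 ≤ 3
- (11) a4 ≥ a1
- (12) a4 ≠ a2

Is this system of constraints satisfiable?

Unsatisfiable

Constraints 3, 6, 9, and 11 give a2 < a3, a3 ≤ a1, a1 ≤ a4, a4 ≤ a2. Chaining: a2 < a3 ≤ a1 ≤ a4 ≤ a2, which forces a2 < a2 — impossible.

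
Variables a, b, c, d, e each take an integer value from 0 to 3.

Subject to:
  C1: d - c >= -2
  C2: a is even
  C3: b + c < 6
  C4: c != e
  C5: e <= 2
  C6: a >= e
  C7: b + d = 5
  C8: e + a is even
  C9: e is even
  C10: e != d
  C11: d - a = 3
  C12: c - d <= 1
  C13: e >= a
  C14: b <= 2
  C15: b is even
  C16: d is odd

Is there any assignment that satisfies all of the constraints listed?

Satisfiable

Try a = 0, b = 2, c = 2, d = 3, e = 0.
Check constraint 1: d - c = 1; constraint 3: b + c = 4. The remaining constraints are straightforward to verify.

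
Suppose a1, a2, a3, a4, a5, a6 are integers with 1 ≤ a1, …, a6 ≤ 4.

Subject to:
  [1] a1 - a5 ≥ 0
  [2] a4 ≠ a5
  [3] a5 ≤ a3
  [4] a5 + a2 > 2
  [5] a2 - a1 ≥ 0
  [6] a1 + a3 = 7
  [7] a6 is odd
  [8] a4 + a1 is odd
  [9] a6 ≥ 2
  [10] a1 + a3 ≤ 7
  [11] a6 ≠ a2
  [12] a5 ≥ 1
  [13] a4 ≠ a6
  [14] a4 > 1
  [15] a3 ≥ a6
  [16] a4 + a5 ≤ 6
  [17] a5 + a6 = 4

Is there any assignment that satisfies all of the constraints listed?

Setting (a1, a2, a3, a4, a5, a6) = (3, 4, 4, 2, 1, 3) satisfies everything: constraint 1: a1 - a5 = 2; constraint 4: a5 + a2 = 5, and the others follow.

Satisfiable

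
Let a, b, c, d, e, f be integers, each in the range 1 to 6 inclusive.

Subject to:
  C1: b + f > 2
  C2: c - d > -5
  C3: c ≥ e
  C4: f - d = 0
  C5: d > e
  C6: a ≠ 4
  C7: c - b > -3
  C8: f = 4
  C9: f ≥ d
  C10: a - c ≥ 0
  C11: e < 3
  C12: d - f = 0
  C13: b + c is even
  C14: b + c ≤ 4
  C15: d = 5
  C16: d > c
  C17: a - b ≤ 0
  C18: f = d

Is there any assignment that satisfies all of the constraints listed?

Unsatisfiable

Constraint 8 fixes f = 4 and constraint 15 fixes d = 5, but constraint 18 requires f = d. Since 4 ≠ 5, contradiction.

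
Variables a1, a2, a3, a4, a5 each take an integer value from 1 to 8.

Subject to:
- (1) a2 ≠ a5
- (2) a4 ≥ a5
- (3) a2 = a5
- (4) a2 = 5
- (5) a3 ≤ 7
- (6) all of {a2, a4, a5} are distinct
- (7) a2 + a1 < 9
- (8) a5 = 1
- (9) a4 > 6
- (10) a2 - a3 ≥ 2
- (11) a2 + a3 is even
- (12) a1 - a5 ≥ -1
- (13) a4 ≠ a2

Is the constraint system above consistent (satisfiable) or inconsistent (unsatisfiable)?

Constraint 4 fixes a2 = 5 and constraint 8 fixes a5 = 1, but constraint 3 requires a2 = a5. Since 5 ≠ 1, contradiction.

Unsatisfiable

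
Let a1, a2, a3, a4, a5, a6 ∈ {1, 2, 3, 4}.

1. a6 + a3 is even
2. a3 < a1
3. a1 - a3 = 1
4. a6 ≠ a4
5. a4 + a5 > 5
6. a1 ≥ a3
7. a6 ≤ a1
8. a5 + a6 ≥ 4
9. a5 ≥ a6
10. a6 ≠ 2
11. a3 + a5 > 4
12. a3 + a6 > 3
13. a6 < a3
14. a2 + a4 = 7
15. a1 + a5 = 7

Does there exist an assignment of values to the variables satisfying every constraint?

The assignment a1 = 4, a2 = 3, a3 = 3, a4 = 4, a5 = 3, a6 = 1 works:
  constraint 3 holds since a1 - a3 = 1.
  constraint 5 holds since a4 + a5 = 7.
The rest check out directly.

Satisfiable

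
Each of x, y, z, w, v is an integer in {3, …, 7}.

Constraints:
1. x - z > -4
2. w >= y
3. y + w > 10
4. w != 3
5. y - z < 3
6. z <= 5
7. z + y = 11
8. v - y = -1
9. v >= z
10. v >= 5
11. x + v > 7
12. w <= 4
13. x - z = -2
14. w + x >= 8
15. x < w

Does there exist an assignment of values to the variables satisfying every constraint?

Unsatisfiable

From constraint 6: z ≤ 5. From constraints 2 and 12: y ≤ w ≤ 4. Hence z + y ≤ 9. But constraint 7 requires z + y = 11, and 11 > 9. Contradiction.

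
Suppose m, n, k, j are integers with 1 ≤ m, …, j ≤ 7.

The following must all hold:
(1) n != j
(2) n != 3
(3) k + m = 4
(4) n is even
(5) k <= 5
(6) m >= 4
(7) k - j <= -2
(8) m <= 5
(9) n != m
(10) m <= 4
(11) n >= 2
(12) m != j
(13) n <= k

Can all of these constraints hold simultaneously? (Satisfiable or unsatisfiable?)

From constraints 11 and 13: k ≥ n ≥ 2. From constraint 6: m ≥ 4. Hence k + m ≥ 6. But constraint 3 requires k + m = 4, and 4 < 6. Contradiction.

Unsatisfiable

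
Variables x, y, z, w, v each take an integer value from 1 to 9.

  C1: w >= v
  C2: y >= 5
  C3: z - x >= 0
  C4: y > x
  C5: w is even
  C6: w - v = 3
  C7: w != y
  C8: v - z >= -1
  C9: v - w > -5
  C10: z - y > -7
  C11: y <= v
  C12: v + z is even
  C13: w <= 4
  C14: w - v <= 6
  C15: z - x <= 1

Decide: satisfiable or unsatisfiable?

Unsatisfiable

From constraints 2 and 11: v ≥ y and y ≥ 5, so v ≥ 5. From constraints 1 and 13: v ≤ w and w ≤ 4, so v ≤ 4. But 4 < 5, so no value of v works.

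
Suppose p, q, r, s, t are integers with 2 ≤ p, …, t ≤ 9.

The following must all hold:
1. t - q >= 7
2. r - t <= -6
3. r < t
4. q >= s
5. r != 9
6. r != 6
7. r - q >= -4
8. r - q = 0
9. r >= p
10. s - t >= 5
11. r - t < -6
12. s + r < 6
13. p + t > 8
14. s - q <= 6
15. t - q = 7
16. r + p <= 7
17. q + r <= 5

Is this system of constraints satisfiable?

Constraints 2, 7, 10, and 14 give q − s ≥ -6, s − t ≥ 5, t − r ≥ 6, r − q ≥ -4.
Adding all 4 inequalities: the left sides telescope to 0, and the right sides sum to (-6) + 5 + 6 + (-4) = 1. So 0 ≥ 1, which is false.

Unsatisfiable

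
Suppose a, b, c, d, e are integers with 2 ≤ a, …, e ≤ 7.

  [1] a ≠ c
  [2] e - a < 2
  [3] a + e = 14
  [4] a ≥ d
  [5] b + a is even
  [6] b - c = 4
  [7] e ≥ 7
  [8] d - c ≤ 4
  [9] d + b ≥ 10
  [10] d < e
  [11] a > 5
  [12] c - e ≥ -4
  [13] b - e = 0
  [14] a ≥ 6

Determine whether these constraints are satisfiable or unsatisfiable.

Satisfiable

Take a = 7, b = 7, c = 3, d = 6, e = 7. Then constraint 2: e - a = 0; constraint 3: a + e = 14, and every other listed constraint is also met.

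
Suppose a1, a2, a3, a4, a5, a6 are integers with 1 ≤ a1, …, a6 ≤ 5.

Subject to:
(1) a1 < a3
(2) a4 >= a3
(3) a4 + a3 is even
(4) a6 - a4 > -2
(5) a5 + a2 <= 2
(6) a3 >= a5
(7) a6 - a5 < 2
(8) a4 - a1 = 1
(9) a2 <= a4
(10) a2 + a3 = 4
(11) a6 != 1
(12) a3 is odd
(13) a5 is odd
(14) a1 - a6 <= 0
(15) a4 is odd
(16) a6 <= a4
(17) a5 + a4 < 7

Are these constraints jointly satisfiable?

Satisfiable

One satisfying assignment is a1 = 2, a2 = 1, a3 = 3, a4 = 3, a5 = 1, a6 = 2.
For the less obvious constraints — constraint 4: a6 - a4 = -1; constraint 5: a5 + a2 = 2; constraint 7: a6 - a5 = 1 — and the others hold by inspection.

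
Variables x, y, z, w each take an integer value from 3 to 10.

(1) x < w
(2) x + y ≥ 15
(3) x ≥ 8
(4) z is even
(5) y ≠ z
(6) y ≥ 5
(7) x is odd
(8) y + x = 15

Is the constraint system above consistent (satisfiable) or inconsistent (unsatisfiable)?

Satisfiable

One satisfying assignment is x = 9, y = 6, z = 10, w = 10.
For the less obvious constraints — constraint 2: x + y = 15; constraint 4: z = 10 is even; constraint 8: y + x = 15 — and the others hold by inspection.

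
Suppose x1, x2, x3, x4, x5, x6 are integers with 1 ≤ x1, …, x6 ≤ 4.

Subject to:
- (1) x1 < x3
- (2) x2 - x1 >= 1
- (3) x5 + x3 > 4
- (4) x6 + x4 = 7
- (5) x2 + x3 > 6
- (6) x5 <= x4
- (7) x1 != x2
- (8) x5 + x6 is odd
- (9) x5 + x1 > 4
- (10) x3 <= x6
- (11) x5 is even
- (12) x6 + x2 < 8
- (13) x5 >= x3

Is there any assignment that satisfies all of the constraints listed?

Satisfiable

The assignment x1 = 1, x2 = 4, x3 = 3, x4 = 4, x5 = 4, x6 = 3 works:
  constraint 2 holds since x2 - x1 = 3.
  constraint 3 holds since x5 + x3 = 7.
The rest check out directly.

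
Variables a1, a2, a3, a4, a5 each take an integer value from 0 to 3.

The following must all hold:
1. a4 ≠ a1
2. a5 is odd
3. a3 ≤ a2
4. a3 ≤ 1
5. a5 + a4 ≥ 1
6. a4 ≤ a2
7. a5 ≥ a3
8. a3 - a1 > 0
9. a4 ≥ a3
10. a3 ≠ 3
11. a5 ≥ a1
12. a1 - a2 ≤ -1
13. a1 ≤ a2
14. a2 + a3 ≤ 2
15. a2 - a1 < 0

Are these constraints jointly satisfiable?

Unsatisfiable

Constraints 6, 8, 9, and 15 give a2 < a1, a1 < a3, a3 ≤ a4, a4 ≤ a2. Chaining: a2 < a1 < a3 ≤ a4 ≤ a2, which forces a2 < a2 — impossible.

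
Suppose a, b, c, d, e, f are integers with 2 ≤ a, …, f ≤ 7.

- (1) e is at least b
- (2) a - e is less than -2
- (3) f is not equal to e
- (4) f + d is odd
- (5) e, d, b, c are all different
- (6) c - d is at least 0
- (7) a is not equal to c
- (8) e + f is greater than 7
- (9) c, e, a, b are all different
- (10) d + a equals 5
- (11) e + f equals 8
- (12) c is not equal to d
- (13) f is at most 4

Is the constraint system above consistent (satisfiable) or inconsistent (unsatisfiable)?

Satisfiable

Try a = 2, b = 4, c = 5, d = 3, e = 6, f = 2.
Check constraint 2: a - e = -4; constraint 6: c - d = 2. The remaining constraints are straightforward to verify.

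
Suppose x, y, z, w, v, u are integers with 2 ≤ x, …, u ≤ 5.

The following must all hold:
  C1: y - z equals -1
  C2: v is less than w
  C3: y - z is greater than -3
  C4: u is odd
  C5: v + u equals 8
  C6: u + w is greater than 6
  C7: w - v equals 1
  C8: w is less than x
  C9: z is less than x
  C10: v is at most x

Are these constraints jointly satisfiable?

Try x = 5, y = 3, z = 4, w = 4, v = 3, u = 5.
Check constraint 1: y - z = -1; constraint 3: y - z = -1; constraint 5: v + u = 8. The remaining constraints are straightforward to verify.

Satisfiable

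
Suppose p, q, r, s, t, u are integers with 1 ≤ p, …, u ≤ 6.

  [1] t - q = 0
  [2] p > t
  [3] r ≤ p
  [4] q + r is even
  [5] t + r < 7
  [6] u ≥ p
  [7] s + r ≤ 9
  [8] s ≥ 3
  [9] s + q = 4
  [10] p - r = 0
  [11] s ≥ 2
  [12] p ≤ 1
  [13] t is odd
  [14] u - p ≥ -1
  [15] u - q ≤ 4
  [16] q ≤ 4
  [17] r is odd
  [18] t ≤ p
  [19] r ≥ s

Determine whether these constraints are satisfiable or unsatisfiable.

Unsatisfiable

From constraints 8 and 19: r ≥ s and s ≥ 3, so r ≥ 3. From constraints 3 and 12: r ≤ p and p ≤ 1, so r ≤ 1. But 1 < 3, so no value of r works.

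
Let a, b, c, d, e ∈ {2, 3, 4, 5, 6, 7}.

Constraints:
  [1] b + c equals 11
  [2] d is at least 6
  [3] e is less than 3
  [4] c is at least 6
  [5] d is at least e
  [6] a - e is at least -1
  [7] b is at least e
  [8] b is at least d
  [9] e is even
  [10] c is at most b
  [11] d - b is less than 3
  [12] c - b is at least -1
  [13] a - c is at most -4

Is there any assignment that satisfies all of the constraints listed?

From constraints 2 and 8: b ≥ d ≥ 6. From constraint 4: c ≥ 6. Hence b + c ≥ 12. But constraint 1 requires b + c = 11, and 11 < 12. Contradiction.

Unsatisfiable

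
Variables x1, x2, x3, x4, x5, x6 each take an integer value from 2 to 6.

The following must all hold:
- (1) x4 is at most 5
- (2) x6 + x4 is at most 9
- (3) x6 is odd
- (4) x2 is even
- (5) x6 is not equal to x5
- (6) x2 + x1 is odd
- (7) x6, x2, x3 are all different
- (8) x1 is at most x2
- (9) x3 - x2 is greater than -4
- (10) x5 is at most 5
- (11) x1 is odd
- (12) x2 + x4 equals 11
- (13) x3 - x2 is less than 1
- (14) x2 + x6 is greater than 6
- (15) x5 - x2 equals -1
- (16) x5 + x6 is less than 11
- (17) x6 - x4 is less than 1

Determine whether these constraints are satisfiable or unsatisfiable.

Satisfiable

Take x1 = 5, x2 = 6, x3 = 5, x4 = 5, x5 = 5, x6 = 3. Then constraint 2: x6 + x4 = 8; constraint 9: x3 - x2 = -1; constraint 12: x2 + x4 = 11, and every other listed constraint is also met.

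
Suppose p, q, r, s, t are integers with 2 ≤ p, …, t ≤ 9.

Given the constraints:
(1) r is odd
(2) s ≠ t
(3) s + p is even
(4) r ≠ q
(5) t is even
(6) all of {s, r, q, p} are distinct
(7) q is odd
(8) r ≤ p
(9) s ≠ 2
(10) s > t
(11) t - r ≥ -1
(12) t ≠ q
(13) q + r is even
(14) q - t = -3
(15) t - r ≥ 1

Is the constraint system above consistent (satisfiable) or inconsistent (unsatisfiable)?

Satisfiable

The assignment p = 7, q = 3, r = 5, s = 9, t = 6 works:
  constraint 11 holds since t - r = 1.
  constraint 14 holds since q - t = -3.
The rest check out directly.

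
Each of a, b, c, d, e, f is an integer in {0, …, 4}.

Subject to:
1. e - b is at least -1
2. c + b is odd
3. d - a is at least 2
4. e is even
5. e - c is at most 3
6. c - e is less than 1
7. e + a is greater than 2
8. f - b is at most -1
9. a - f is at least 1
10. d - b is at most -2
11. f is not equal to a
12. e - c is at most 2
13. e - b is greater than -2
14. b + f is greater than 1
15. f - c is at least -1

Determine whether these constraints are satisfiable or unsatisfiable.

Constraints 1, 3, 9, 10, 12, and 15 give c − e ≥ -2, e − b ≥ -1, b − d ≥ 2, d − a ≥ 2, a − f ≥ 1, f − c ≥ -1.
Adding all 6 inequalities: the left sides telescope to 0, and the right sides sum to (-2) + (-1) + 2 + 2 + 1 + (-1) = 1. So 0 ≥ 1, which is false.

Unsatisfiable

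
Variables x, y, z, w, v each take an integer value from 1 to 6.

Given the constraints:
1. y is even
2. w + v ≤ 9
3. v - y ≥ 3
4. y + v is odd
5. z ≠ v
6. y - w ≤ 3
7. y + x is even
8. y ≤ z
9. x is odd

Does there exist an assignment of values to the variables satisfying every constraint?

Constraint 1 makes y even and constraint 9 makes x odd, so y + x must be odd. Constraint 7 says y + x is even — contradiction.

Unsatisfiable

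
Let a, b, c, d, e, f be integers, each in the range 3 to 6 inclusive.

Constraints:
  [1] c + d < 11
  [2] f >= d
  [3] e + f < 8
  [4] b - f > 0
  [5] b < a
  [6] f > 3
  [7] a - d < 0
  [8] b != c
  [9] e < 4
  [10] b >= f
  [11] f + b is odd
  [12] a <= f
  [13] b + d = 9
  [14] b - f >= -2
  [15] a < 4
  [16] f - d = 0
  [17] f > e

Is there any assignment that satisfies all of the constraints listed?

Constraints 2, 4, 5, and 7 give b < a, a < d, d ≤ f, f < b. Chaining: b < a < d ≤ f < b, which forces b < b — impossible.

Unsatisfiable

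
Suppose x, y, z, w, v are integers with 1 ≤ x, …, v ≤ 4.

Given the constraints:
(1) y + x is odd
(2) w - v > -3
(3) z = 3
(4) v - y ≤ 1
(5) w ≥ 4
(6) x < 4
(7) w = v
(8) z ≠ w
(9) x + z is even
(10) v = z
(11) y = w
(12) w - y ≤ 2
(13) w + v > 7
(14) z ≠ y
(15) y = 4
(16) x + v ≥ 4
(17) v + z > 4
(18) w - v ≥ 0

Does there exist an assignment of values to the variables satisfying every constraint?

Unsatisfiable

Constraint 15 fixes y = 4 and constraint 3 fixes z = 3. Constraints 7, 10, and 11 give y = w = v = z, so y = z. But 4 ≠ 3 — contradiction.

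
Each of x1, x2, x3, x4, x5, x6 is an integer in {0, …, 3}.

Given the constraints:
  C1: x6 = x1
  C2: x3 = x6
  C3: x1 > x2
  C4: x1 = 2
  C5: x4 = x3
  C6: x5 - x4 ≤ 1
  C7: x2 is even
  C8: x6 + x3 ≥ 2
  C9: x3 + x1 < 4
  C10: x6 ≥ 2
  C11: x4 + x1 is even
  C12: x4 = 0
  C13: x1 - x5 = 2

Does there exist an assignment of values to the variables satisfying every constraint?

Constraint 12 fixes x4 = 0 and constraint 4 fixes x1 = 2. Constraints 1, 2, and 5 give x4 = x3 = x6 = x1, so x4 = x1. But 0 ≠ 2 — contradiction.

Unsatisfiable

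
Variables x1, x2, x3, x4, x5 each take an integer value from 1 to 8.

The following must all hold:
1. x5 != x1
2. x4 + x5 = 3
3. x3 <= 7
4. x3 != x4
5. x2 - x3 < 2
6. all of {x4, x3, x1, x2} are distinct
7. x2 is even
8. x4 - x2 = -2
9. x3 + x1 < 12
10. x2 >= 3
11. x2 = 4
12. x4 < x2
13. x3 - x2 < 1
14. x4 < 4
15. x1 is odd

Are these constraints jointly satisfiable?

Satisfiable

The assignment x1 = 7, x2 = 4, x3 = 3, x4 = 2, x5 = 1 works:
  constraint 2 holds since x4 + x5 = 3.
  constraint 5 holds since x2 - x3 = 1.
The rest check out directly.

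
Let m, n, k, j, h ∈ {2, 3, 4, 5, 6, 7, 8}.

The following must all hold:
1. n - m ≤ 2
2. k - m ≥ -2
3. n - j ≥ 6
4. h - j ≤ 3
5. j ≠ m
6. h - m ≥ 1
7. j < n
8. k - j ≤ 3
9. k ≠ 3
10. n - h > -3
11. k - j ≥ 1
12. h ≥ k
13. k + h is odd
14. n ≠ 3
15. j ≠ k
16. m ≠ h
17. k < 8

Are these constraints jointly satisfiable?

Unsatisfiable

Constraints 1, 3, 4, and 6 give j − h ≥ -3, h − m ≥ 1, m − n ≥ -2, n − j ≥ 6.
Adding all 4 inequalities: the left sides telescope to 0, and the right sides sum to (-3) + 1 + (-2) + 6 = 2. So 0 ≥ 2, which is false.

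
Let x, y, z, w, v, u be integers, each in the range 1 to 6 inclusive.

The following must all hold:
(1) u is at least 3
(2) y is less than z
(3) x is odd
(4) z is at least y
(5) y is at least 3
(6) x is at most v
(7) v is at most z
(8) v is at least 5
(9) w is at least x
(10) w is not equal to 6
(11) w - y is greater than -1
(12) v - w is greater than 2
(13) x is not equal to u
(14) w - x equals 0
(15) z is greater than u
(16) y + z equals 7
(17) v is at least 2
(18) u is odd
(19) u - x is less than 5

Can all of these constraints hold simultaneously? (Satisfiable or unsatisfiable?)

Unsatisfiable

From constraint 5: y ≥ 3. From constraints 7 and 8: z ≥ v ≥ 5. Hence y + z ≥ 8. But constraint 16 requires y + z = 7, and 7 < 8. Contradiction.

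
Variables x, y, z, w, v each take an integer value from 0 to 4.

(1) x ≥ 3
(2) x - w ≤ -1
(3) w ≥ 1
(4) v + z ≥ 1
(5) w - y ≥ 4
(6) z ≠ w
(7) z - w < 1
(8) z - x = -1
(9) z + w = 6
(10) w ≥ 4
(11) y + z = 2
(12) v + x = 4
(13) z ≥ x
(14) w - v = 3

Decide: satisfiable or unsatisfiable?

From constraints 1 and 13: z ≥ x ≥ 3. From constraint 10: w ≥ 4. Hence z + w ≥ 7. But constraint 9 requires z + w = 6, and 6 < 7. Contradiction.

Unsatisfiable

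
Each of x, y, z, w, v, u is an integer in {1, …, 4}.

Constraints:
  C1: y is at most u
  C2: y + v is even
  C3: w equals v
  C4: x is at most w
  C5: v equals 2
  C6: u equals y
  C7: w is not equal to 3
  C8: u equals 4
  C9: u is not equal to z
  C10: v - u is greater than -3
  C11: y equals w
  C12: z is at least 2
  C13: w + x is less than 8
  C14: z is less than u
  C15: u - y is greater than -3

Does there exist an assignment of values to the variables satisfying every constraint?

Constraint 8 fixes u = 4 and constraint 5 fixes v = 2. Constraints 3, 6, and 11 give u = y = w = v, so u = v. But 4 ≠ 2 — contradiction.

Unsatisfiable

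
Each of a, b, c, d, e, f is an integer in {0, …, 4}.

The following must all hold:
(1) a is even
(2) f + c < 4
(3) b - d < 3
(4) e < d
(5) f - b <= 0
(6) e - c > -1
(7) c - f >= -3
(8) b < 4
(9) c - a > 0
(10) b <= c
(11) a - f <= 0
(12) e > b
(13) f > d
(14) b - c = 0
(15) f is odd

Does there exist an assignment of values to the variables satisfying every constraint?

Constraints 4, 5, 12, and 13 give e < d, d < f, f ≤ b, b < e. Chaining: e < d < f ≤ b < e, which forces e < e — impossible.

Unsatisfiable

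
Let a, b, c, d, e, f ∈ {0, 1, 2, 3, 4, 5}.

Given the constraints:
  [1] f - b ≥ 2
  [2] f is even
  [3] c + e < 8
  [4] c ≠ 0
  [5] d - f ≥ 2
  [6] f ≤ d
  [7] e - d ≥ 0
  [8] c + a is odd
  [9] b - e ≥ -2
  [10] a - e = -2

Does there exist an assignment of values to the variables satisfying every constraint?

Constraints 1, 5, 7, and 9 give b − e ≥ -2, e − d ≥ 0, d − f ≥ 2, f − b ≥ 2.
Adding all 4 inequalities: the left sides telescope to 0, and the right sides sum to (-2) + 0 + 2 + 2 = 2. So 0 ≥ 2, which is false.

Unsatisfiable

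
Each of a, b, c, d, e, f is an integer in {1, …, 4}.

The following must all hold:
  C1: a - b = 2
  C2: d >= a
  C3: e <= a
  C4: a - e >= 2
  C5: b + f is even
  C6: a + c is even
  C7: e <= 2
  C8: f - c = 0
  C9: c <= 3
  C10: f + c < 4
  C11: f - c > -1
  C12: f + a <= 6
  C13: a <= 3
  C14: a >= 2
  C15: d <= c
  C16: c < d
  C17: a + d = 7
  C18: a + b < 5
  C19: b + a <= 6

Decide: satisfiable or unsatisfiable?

From constraint 13: a ≤ 3. From constraints 9 and 15: d ≤ c ≤ 3. Hence a + d ≤ 6. But constraint 17 requires a + d = 7, and 7 > 6. Contradiction.

Unsatisfiable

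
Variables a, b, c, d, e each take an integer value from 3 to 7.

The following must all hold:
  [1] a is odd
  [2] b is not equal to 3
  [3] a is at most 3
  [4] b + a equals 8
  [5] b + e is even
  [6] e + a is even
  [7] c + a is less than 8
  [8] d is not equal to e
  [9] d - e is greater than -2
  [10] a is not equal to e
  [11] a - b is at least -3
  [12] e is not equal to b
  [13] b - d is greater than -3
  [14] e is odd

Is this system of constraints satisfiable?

Satisfiable

Try a = 3, b = 5, c = 3, d = 6, e = 7.
Check constraint 4: b + a = 8; constraint 7: c + a = 6; constraint 9: d - e = -1. The remaining constraints are straightforward to verify.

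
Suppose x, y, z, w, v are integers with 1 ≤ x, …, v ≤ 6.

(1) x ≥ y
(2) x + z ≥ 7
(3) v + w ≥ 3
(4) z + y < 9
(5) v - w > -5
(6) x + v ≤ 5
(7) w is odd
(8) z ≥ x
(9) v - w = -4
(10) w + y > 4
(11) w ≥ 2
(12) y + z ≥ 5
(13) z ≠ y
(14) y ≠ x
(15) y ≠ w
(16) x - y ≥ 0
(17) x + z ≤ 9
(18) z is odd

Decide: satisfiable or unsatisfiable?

Try x = 4, y = 1, z = 5, w = 5, v = 1.
Check constraint 2: x + z = 9; constraint 3: v + w = 6; constraint 4: z + y = 6. The remaining constraints are straightforward to verify.

Satisfiable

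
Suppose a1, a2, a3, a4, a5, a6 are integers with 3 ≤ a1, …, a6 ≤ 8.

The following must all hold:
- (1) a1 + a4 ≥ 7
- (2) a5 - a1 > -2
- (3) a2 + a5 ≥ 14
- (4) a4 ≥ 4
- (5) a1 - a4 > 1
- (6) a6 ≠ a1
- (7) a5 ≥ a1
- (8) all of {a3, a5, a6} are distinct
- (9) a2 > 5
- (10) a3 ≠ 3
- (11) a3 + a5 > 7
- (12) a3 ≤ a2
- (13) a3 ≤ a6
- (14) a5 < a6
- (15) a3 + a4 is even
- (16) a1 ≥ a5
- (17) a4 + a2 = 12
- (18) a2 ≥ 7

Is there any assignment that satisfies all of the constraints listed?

The assignment a1 = 6, a2 = 8, a3 = 4, a4 = 4, a5 = 6, a6 = 8 works:
  constraint 1 holds since a1 + a4 = 10.
  constraint 2 holds since a5 - a1 = 0.
  constraint 3 holds since a2 + a5 = 14.
The rest check out directly.

Satisfiable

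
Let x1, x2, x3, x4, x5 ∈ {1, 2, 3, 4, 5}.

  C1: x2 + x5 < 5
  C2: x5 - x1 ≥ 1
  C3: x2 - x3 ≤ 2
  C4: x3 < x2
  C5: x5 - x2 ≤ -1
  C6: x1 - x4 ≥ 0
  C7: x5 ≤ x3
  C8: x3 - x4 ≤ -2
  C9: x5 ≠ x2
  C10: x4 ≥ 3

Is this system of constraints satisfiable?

Constraints 2, 3, 5, 6, and 8 give x5 − x1 ≥ 1, x1 − x4 ≥ 0, x4 − x3 ≥ 2, x3 − x2 ≥ -2, x2 − x5 ≥ 1.
Adding all 5 inequalities: the left sides telescope to 0, and the right sides sum to 1 + 0 + 2 + (-2) + 1 = 2. So 0 ≥ 2, which is false.

Unsatisfiable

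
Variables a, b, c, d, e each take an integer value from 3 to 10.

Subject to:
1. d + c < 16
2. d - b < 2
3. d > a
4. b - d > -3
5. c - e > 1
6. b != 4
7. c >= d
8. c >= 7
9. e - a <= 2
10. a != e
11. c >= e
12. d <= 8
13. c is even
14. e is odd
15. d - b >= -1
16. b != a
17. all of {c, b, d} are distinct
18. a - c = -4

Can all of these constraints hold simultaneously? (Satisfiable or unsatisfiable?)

Try a = 4, b = 6, c = 8, d = 7, e = 5.
Check constraint 1: d + c = 15; constraint 2: d - b = 1. The remaining constraints are straightforward to verify.

Satisfiable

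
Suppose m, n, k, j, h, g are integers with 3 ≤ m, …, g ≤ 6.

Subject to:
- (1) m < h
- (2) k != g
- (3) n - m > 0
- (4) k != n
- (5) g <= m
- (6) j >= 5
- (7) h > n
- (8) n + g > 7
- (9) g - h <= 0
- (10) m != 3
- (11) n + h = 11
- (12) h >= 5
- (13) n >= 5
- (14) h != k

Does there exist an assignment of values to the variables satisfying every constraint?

Satisfiable

Take m = 4, n = 5, k = 3, j = 5, h = 6, g = 4. Then constraint 3: n - m = 1; constraint 8: n + g = 9, and every other listed constraint is also met.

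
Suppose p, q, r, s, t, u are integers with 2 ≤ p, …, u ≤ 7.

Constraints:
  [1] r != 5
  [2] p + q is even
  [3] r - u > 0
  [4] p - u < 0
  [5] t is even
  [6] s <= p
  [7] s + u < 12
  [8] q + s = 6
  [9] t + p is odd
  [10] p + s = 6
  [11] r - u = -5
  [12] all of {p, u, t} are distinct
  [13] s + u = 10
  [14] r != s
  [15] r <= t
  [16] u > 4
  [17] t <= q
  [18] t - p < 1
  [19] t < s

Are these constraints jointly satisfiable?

Unsatisfiable

Constraints 3, 4, 6, 15, and 19 give t < s, s ≤ p, p < u, u < r, r ≤ t. Chaining: t < s ≤ p < u < r ≤ t, which forces t < t — impossible.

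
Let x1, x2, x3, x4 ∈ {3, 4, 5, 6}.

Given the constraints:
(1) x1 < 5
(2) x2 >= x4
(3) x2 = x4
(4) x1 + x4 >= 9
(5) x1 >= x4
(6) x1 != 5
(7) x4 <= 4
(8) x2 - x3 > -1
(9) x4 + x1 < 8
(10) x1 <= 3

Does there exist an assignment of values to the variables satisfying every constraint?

From constraint 10: x1 ≤ 3. From constraint 7: x4 ≤ 4. Hence x1 + x4 ≤ 7. But constraint 4 requires x1 + x4 ≥ 9, and 9 > 7. Contradiction.

Unsatisfiable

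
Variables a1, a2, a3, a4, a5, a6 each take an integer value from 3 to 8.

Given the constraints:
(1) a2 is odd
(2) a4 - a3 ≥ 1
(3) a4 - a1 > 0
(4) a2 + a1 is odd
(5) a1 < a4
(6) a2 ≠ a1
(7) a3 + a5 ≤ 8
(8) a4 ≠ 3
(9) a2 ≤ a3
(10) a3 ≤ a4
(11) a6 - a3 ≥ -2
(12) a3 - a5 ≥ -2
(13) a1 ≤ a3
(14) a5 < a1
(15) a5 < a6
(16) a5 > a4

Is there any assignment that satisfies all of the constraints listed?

Constraints 10, 13, 14, and 16 give a1 ≤ a3, a3 ≤ a4, a4 < a5, a5 < a1. Chaining: a1 ≤ a3 ≤ a4 < a5 < a1, which forces a1 < a1 — impossible.

Unsatisfiable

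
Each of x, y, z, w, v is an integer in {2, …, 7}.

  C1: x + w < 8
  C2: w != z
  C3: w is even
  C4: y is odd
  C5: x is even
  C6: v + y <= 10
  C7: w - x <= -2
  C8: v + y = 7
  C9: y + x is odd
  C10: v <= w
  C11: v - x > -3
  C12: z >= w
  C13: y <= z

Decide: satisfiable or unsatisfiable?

Satisfiable

Try x = 4, y = 5, z = 5, w = 2, v = 2.
Check constraint 1: x + w = 6; constraint 6: v + y = 7; constraint 7: w - x = -2. The remaining constraints are straightforward to verify.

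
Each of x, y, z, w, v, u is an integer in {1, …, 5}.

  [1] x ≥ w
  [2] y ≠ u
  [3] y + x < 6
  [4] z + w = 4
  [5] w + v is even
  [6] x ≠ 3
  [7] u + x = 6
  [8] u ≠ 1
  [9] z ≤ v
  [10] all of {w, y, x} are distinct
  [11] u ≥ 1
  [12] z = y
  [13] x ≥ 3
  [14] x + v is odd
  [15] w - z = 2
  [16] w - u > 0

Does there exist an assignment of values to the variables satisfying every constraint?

Try x = 4, y = 1, z = 1, w = 3, v = 1, u = 2.
Check constraint 3: y + x = 5; constraint 4: z + w = 4. The remaining constraints are straightforward to verify.

Satisfiable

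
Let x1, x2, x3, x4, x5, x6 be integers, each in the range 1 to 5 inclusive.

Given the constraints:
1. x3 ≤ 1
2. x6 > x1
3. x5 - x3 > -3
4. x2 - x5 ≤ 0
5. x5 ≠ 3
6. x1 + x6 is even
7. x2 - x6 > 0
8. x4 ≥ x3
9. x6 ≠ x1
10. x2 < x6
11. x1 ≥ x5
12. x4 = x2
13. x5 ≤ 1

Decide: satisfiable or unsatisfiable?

Unsatisfiable

Constraints 2, 4, 7, and 11 give x5 ≤ x1, x1 < x6, x6 < x2, x2 ≤ x5. Chaining: x5 ≤ x1 < x6 < x2 ≤ x5, which forces x5 < x5 — impossible.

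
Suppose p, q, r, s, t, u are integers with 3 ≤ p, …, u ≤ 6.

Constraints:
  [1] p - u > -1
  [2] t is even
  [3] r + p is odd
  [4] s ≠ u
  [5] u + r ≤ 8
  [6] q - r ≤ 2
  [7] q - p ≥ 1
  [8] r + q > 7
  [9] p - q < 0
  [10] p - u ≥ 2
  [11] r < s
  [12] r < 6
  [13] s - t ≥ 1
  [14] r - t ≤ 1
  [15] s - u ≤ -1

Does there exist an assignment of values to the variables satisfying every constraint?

Constraints 6, 7, 10, 13, 14, and 15 give t − r ≥ -1, r − q ≥ -2, q − p ≥ 1, p − u ≥ 2, u − s ≥ 1, s − t ≥ 1.
Adding all 6 inequalities: the left sides telescope to 0, and the right sides sum to (-1) + (-2) + 1 + 2 + 1 + 1 = 2. So 0 ≥ 2, which is false.

Unsatisfiable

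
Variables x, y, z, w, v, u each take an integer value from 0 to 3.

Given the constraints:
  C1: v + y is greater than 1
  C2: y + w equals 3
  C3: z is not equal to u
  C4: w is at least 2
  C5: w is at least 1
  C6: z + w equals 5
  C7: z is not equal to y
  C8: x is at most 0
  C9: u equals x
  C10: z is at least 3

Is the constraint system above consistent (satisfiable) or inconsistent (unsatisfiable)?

One satisfying assignment is x = 0, y = 1, z = 3, w = 2, v = 1, u = 0.
For the less obvious constraints — constraint 1: v + y = 2; constraint 2: y + w = 3; constraint 6: z + w = 5 — and the others hold by inspection.

Satisfiable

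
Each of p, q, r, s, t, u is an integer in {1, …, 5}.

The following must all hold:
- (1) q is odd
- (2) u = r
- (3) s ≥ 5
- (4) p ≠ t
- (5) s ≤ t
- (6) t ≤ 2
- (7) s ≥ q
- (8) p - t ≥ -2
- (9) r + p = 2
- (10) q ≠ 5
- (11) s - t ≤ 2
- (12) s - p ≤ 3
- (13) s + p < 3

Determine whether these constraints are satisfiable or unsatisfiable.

Unsatisfiable

From constraint 3: s ≥ 5. From constraints 5 and 6: s ≤ t and t ≤ 2, so s ≤ 2. But 2 < 5, so no value of s works.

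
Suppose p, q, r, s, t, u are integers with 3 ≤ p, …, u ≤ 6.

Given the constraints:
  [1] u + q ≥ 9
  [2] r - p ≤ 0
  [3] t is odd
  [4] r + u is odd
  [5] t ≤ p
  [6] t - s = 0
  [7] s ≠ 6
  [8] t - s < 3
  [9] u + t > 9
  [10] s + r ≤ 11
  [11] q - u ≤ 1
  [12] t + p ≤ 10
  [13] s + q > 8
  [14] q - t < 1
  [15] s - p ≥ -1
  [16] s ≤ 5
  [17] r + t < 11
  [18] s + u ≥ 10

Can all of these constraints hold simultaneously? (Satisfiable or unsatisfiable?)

Satisfiable

One satisfying assignment is p = 5, q = 5, r = 4, s = 5, t = 5, u = 5.
For the less obvious constraints — constraint 1: u + q = 10; constraint 2: r - p = -1; constraint 6: t - s = 0 — and the others hold by inspection.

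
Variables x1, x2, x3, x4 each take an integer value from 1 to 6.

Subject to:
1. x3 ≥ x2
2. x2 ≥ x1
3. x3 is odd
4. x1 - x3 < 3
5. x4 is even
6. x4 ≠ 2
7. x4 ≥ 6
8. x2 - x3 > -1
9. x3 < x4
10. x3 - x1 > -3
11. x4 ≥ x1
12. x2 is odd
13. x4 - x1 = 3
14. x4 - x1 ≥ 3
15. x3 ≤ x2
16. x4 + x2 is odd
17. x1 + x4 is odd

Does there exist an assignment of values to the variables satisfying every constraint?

One satisfying assignment is x1 = 3, x2 = 3, x3 = 3, x4 = 6.
For the less obvious constraints — constraint 4: x1 - x3 = 0; constraint 8: x2 - x3 = 0; constraint 10: x3 - x1 = 0 — and the others hold by inspection.

Satisfiable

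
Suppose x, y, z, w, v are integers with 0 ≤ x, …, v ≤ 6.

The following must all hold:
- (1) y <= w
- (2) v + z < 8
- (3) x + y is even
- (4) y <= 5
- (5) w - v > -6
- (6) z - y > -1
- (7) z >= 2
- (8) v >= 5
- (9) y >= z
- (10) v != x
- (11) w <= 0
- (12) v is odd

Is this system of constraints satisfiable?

Unsatisfiable

From constraints 7 and 9: y ≥ z and z ≥ 2, so y ≥ 2. From constraints 1 and 11: y ≤ w and w ≤ 0, so y ≤ 0. But 0 < 2, so no value of y works.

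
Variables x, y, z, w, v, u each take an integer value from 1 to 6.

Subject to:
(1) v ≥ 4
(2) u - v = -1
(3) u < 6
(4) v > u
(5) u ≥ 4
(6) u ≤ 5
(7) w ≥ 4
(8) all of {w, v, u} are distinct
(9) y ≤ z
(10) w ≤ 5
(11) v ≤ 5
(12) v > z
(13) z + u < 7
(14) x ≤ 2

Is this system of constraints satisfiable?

Unsatisfiable

Constraints 1, 5, 6, 7, 10, and 11 confine each of w, v, u to the 2 values {4, 5}.
Constraint 8 requires all 3 of them to be distinct, but only 2 values are available — impossible by the pigeonhole principle.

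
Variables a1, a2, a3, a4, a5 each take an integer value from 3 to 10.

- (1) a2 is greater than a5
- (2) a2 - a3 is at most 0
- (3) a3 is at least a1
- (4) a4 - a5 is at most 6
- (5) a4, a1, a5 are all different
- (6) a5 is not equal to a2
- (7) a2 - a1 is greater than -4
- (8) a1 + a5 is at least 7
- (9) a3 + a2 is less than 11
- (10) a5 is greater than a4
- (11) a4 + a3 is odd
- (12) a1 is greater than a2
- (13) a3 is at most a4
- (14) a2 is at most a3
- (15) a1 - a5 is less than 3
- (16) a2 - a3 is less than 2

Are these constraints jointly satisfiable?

Unsatisfiable

Constraints 1, 3, 10, 12, and 13 give a3 ≤ a4, a4 < a5, a5 < a2, a2 < a1, a1 ≤ a3. Chaining: a3 ≤ a4 < a5 < a2 < a1 ≤ a3, which forces a3 < a3 — impossible.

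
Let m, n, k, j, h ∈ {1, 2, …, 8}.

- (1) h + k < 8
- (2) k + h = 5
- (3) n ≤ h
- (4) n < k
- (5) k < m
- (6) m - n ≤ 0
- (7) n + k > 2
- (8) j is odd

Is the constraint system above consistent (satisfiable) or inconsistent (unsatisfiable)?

Constraints 4, 5, and 6 give n < k, k < m, m ≤ n. Chaining: n < k < m ≤ n, which forces n < n — impossible.

Unsatisfiable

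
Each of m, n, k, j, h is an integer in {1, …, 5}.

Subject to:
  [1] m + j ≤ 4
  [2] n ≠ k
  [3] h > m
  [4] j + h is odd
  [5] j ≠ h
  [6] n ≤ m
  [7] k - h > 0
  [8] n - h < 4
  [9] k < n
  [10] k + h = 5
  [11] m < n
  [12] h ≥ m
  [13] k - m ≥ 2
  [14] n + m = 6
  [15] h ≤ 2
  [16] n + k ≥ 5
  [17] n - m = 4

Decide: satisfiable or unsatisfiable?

Constraints 3, 6, 7, and 9 give h < k, k < n, n ≤ m, m < h. Chaining: h < k < n ≤ m < h, which forces h < h — impossible.

Unsatisfiable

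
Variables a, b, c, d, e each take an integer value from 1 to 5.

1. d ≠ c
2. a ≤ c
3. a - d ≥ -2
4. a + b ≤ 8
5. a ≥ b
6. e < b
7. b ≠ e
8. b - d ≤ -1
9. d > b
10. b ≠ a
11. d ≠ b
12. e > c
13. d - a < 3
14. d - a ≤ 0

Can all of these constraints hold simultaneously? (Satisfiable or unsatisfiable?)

Constraints 2, 6, 8, 12, and 14 give e < b, b < d, d ≤ a, a ≤ c, c < e. Chaining: e < b < d ≤ a ≤ c < e, which forces e < e — impossible.

Unsatisfiable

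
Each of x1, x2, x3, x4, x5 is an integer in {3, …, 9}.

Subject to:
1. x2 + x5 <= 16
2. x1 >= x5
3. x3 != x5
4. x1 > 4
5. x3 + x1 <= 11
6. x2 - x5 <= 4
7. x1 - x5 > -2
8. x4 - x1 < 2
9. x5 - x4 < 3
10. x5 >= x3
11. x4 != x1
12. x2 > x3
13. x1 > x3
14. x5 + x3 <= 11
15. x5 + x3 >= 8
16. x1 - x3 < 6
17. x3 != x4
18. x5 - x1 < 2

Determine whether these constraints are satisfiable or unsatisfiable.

Try x1 = 7, x2 = 9, x3 = 4, x4 = 6, x5 = 6.
Check constraint 1: x2 + x5 = 15; constraint 5: x3 + x1 = 11. The remaining constraints are straightforward to verify.

Satisfiable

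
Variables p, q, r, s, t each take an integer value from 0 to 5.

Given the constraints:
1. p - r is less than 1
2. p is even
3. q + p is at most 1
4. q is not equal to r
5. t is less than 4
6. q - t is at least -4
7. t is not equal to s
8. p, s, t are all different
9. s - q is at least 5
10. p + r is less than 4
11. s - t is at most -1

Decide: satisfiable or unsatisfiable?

Constraints 6, 9, and 11 give q − t ≥ -4, t − s ≥ 1, s − q ≥ 5.
Adding all 3 inequalities: the left sides telescope to 0, and the right sides sum to (-4) + 1 + 5 = 2. So 0 ≥ 2, which is false.

Unsatisfiable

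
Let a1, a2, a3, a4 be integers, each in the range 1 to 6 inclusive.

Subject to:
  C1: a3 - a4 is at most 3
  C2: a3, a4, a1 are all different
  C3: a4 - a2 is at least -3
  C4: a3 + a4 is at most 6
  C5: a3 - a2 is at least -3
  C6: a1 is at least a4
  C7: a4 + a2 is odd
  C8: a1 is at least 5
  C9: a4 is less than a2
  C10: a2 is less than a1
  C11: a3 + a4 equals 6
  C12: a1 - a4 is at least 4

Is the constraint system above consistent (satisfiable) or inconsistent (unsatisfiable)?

Satisfiable

Take a1 = 6, a2 = 5, a3 = 4, a4 = 2. Then constraint 1: a3 - a4 = 2; constraint 3: a4 - a2 = -3, and every other listed constraint is also met.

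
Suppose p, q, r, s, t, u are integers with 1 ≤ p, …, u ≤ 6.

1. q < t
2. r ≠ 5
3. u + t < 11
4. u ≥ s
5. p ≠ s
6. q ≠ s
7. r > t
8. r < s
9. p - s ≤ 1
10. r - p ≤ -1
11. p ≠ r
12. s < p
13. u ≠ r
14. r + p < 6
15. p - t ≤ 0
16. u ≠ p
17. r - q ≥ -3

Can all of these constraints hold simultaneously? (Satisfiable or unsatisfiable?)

Constraints 7, 8, 12, and 15 give r < s, s < p, p ≤ t, t < r. Chaining: r < s < p ≤ t < r, which forces r < r — impossible.

Unsatisfiable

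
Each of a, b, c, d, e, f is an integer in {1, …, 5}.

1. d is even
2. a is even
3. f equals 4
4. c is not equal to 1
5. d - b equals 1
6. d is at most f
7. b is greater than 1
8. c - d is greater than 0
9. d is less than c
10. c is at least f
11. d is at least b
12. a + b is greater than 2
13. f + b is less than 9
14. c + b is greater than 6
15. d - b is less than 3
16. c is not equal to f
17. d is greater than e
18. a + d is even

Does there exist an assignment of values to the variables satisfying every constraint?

Satisfiable

Setting (a, b, c, d, e, f) = (2, 3, 5, 4, 2, 4) satisfies everything: constraint 5: d - b = 1; constraint 8: c - d = 1; constraint 12: a + b = 5, and the others follow.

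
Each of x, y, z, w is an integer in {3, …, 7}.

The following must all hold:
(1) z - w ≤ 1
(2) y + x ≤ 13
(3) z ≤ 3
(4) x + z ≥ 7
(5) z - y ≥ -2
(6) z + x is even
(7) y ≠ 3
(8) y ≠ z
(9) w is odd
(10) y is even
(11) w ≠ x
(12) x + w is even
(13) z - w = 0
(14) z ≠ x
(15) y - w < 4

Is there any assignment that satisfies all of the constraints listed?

Setting (x, y, z, w) = (7, 4, 3, 3) satisfies everything: constraint 1: z - w = 0; constraint 2: y + x = 11; constraint 4: x + z = 10, and the others follow.

Satisfiable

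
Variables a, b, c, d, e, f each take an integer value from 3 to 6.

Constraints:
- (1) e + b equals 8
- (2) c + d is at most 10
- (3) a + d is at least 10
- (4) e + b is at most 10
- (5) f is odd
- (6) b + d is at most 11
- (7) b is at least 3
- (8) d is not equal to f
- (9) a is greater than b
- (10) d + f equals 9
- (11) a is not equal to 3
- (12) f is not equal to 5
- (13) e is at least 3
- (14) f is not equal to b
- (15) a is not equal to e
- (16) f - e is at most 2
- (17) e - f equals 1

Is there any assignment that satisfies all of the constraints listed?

Satisfiable

Setting (a, b, c, d, e, f) = (5, 4, 3, 6, 4, 3) satisfies everything: constraint 1: e + b = 8; constraint 2: c + d = 9; constraint 3: a + d = 11, and the others follow.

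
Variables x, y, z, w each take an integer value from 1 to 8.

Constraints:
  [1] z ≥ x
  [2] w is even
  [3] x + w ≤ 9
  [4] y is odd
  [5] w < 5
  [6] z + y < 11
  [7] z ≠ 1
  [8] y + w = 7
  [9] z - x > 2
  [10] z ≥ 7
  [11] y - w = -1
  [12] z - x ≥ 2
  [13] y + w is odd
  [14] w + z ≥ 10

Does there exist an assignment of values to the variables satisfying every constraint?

Satisfiable

The assignment x = 4, y = 3, z = 7, w = 4 works:
  constraint 3 holds since x + w = 8.
  constraint 6 holds since z + y = 10.
  constraint 8 holds since y + w = 7.
The rest check out directly.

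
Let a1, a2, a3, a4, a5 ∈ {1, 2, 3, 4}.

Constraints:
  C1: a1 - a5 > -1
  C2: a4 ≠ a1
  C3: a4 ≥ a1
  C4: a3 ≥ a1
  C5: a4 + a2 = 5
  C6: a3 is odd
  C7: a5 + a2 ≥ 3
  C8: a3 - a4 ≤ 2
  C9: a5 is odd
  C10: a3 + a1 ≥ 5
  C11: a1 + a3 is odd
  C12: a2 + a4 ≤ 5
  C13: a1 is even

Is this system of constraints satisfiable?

Satisfiable

The assignment a1 = 2, a2 = 2, a3 = 3, a4 = 3, a5 = 1 works:
  constraint 1 holds since a1 - a5 = 1.
  constraint 5 holds since a4 + a2 = 5.
  constraint 7 holds since a5 + a2 = 3.
The rest check out directly.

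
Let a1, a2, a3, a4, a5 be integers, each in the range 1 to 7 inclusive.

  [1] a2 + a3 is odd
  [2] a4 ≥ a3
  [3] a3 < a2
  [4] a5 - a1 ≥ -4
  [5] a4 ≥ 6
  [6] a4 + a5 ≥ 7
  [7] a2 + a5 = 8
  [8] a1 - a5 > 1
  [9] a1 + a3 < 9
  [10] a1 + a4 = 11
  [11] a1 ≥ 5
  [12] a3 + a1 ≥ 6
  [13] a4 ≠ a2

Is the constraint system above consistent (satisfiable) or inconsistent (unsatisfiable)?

The assignment a1 = 5, a2 = 7, a3 = 2, a4 = 6, a5 = 1 works:
  constraint 4 holds since a5 - a1 = -4.
  constraint 6 holds since a4 + a5 = 7.
  constraint 7 holds since a2 + a5 = 8.
The rest check out directly.

Satisfiable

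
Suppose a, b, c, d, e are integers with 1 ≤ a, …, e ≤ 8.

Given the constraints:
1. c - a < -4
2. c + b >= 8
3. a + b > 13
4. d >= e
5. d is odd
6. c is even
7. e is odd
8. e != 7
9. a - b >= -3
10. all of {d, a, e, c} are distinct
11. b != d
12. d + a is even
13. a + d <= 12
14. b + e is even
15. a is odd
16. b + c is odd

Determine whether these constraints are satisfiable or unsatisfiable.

The assignment a = 7, b = 7, c = 2, d = 3, e = 1 works:
  constraint 1 holds since c - a = -5.
  constraint 2 holds since c + b = 9.
The rest check out directly.

Satisfiable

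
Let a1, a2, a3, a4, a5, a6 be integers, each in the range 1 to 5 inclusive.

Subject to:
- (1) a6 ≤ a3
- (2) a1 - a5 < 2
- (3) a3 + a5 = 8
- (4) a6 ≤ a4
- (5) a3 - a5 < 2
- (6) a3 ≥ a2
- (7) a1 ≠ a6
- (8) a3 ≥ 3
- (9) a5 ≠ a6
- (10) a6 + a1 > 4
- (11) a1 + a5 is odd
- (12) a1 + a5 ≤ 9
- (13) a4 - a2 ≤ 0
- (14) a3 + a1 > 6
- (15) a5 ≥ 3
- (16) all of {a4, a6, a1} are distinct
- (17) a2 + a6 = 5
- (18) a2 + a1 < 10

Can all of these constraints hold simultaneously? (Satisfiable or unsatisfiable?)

Satisfiable

The assignment a1 = 5, a2 = 4, a3 = 4, a4 = 4, a5 = 4, a6 = 1 works:
  constraint 2 holds since a1 - a5 = 1.
  constraint 3 holds since a3 + a5 = 8.
The rest check out directly.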